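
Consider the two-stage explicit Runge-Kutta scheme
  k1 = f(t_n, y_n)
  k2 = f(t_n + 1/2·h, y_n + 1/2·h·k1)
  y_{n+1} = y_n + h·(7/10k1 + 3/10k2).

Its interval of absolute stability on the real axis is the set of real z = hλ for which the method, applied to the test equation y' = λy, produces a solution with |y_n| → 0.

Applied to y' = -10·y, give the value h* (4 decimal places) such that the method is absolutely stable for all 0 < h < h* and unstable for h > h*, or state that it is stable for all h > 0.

With y'=λy (z=hλ):
  k1=λy_n ⇒ h·k1=z·y_n;  k2=λ(1+1/2z)y_n ⇒ h·k2=z(1+1/2z)y_n
  y_{n+1}/y_n = 1 + 7/10z + 3/10z(1+1/2z) = 1 + z + 3/20z²
  R(z) = 1 + z + 3/20z².

Boundary: |R(x)|=1, x<0.
x=-1.33: |R|=0.0647
R=1: x+3/20x²=0 ⇒ x=−20/3=-6.6667; min R=1−1/(4·3/20)=-0.6667>−1
Confirm numerically:
  x=-4.772: |R|=0.35620 <1
  x=-3.695: |R|=0.64705 <1
  x=-3.651: |R|=0.65153 <1
  x=-7.225: |R|=1.60509 >1
  x=-6.899: |R|=1.24043 >1
Stable set (-6.6667, 0).

(-6.6667,0); λ=-10 ⇒ h* = (20/3)/10 = 0.6667.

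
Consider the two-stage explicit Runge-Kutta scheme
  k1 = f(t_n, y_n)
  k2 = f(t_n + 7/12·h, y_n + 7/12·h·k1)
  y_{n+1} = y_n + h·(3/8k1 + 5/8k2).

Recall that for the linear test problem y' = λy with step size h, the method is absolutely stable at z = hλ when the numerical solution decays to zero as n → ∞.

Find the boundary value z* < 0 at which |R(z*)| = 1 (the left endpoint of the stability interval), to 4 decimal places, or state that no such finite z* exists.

With y'=λy (z=hλ):
  k1=λy_n ⇒ h·k1=z·y_n;  k2=λ(1+7/12z)y_n ⇒ h·k2=z(1+7/12z)y_n
  y_{n+1}/y_n = 1 + 3/8z + 5/8z(1+7/12z) = 1 + z + 35/96z²
  Hence R(z) = 1 + z + 35/96z².

Solve |R(x)|<1 on ℝ⁻.
x=-1.41: |R|=0.3148
R=1: x+35/96x²=0 ⇒ x=−96/35=-2.7429; min R=1−1/(4·35/96)=0.3143>−1
Confirm numerically:
  x=-1.333: |R|=0.31482 <1
  x=-1.167: |R|=0.32952 <1
  x=-3.295: |R|=1.66329 >1
  x=-3.194: |R|=1.52535 >1
  x=-2.799: |R|=1.05729 >1
Stable set (-2.7429, 0).

left endpoint -2.7429.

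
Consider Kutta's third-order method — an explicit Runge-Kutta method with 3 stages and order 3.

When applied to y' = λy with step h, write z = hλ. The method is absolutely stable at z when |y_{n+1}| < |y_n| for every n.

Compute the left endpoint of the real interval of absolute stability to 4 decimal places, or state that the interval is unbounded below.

z* = -2.5127.

Set f=λy, z=hλ:
  order 3, 3-stage ⇒ R(z)=1+z+z^2/2+z^3/6
  (e.g. R(-1.4)=0.12267, |R|=0.12267)

Boundary: |R(x)|=1, x<0.
x=-1.4: |R|=0.1227
|R(-2.71)|=1.3550 |R(-2.4)|=0.8240 |R(-0.93)|=0.3684
Bisect:
  x_lo=-2.9846 |R|=1.9617  x_hi=-0.3505 |R|=0.7038
  mid=-1.66753 |R|=0.05001 →hi
  mid=-2.32606 |R|=0.71833 →hi
  mid=-2.65533 |R|=1.25029 →lo
  mid=-2.49069 |R|=0.96411 →hi
  mid=-2.57301 |R|=1.10187 →lo
  mid=-2.53185 |R|=1.03169 →lo
  mid=-2.51127 |R|=0.99758 →hi
  mid=-2.52156 |R|=1.01456 →lo
  ...
  [-2.51288,-2.51272] ⇒ x*=-2.5127
Stable set (-2.5127, 0).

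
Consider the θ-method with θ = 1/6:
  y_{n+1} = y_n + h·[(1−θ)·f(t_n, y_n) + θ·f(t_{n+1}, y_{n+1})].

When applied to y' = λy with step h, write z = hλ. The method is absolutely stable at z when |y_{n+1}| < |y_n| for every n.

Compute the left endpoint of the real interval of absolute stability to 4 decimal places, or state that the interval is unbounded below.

On y'=λy, z=hλ:
  y_{n+1} = y_n + z·[5/6·y_n + 1/6·y_{n+1}] ⇒ (1 − 1/6z)y_{n+1} = (1 + 5/6z)y_n
  R(z) = (1 + 5/6z)/(1 − 1/6z).

Boundary: |R(x)|=1, x<0.
x=-1.16: |R|=0.0279
R=−1: 1+5/6x = −1+1/6x ⇒ -2/3x=2 ⇒ x=2/(-2/3)=-3.0000
Confirm numerically:
  x=-2.532: |R|=0.78059 <1
  x=-2.002: |R|=0.50112 <1
  x=-1.937: |R|=0.46428 <1
  x=-1.435: |R|=0.15804 <1
  x=-3.474: |R|=1.20013 >1
  x=-3.389: |R|=1.16573 >1
  x=-3.148: |R|=1.06471 >1
Interval (-3.0000, 0).

z* = -3.0000.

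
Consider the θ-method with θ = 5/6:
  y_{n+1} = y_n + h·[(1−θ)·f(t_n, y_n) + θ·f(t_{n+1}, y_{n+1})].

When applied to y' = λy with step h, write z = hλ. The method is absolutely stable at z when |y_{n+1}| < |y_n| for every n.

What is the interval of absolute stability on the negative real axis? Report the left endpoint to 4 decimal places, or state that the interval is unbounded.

(−∞, 0) — no finite endpoint.

With y'=λy (z=hλ):
  y_{n+1} = y_n + z·[1/6·y_n + 5/6·y_{n+1}] ⇒ (1 − 5/6z)y_{n+1} = (1 + 1/6z)y_n
  ⇒ R(z) = (1 + 1/6z)/(1 − 5/6z).

Need |R(x)|<1, x<0.
x=-1.28: |R|=0.3806
x=-2: |R|=0.2500
x=-10: |R|=0.0714
x=-100: |R|=0.1858
θ=5/6≥1/2 ⇒ |1+1/6x|<|1−5/6x| ∀x<0 ⇒ interval (−∞,0).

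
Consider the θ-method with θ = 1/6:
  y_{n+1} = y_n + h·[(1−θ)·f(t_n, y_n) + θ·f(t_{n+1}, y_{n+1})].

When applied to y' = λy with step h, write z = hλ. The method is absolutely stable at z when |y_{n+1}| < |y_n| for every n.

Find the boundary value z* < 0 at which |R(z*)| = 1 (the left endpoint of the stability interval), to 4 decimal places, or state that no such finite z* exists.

Test eqn y'=λy, z=hλ:
  y_{n+1} = y_n + z·[5/6·y_n + 1/6·y_{n+1}] ⇒ (1 − 1/6z)y_{n+1} = (1 + 5/6z)y_n
  ⇒ R(z) = (1 + 5/6z)/(1 − 1/6z).

Solve |R(x)|<1 on ℝ⁻.
x=-1.59: |R|=0.2569
R=−1: 1+5/6x = −1+1/6x ⇒ -2/3x=2 ⇒ x=2/(-2/3)=-3.0000
Confirm numerically:
  x=-2.971: |R|=0.98707 <1
  x=-2.100: |R|=0.55556 <1
  x=-1.603: |R|=0.26503 <1
  x=-3.558: |R|=1.23352 >1
  x=-3.037: |R|=1.01638 >1
Interval (-3.0000, 0).

z* = -3.0000.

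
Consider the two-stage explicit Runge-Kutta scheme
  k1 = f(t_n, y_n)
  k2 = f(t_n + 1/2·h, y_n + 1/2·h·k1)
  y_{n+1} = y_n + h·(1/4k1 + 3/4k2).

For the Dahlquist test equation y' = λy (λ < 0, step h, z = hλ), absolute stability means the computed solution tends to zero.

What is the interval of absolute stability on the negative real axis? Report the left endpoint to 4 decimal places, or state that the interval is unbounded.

Test eqn y'=λy, z=hλ:
  k1=λy_n ⇒ h·k1=z·y_n;  k2=λ(1+1/2z)y_n ⇒ h·k2=z(1+1/2z)y_n
  y_{n+1}/y_n = 1 + 1/4z + 3/4z(1+1/2z) = 1 + z + 3/8z²
  Hence R(z) = 1 + z + 3/8z².

Solve |R(x)|<1 on ℝ⁻.
x=-1.42: |R|=0.3361
R=1: x+3/8x²=0 ⇒ x=−8/3=-2.6667; min R=1−1/(4·3/8)=0.3333>−1
Confirm numerically:
  x=-2.058: |R|=0.53026 <1
  x=-1.244: |R|=0.33633 <1
  x=-1.230: |R|=0.33734 <1
  x=-3.214: |R|=1.65967 >1
  x=-2.748: |R|=1.08381 >1
So |R|<1 on (-2.6667, 0).

(-2.6667, 0).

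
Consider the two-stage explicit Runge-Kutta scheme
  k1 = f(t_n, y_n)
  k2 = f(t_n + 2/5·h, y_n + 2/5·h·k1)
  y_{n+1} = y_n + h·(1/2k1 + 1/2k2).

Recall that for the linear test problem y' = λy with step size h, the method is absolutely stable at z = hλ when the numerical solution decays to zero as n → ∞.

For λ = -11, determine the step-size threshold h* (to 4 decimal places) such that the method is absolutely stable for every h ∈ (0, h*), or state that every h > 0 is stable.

(-5.0000,0); λ=-11 ⇒ h* = (5)/11 = 0.4545.

On y'=λy, z=hλ:
  k1=λy_n ⇒ h·k1=z·y_n;  k2=λ(1+2/5z)y_n ⇒ h·k2=z(1+2/5z)y_n
  y_{n+1}/y_n = 1 + 1/2z + 1/2z(1+2/5z) = 1 + z + 1/5z²
  Hence R(z) = 1 + z + 1/5z².

Find x<0 with |R(x)|<1.
x=-1.59: |R|=0.0844
R=1: x+1/5x²=0 ⇒ x=−5=-5.0000; min R=1−1/(4·1/5)=-0.2500>−1
Confirm numerically:
  x=-4.868: |R|=0.87148 <1
  x=-4.499: |R|=0.54920 <1
  x=-2.788: |R|=0.23341 <1
  x=-5.033: |R|=1.03322 >1
  x=-5.024: |R|=1.02412 >1
So |R|<1 on (-5.0000, 0).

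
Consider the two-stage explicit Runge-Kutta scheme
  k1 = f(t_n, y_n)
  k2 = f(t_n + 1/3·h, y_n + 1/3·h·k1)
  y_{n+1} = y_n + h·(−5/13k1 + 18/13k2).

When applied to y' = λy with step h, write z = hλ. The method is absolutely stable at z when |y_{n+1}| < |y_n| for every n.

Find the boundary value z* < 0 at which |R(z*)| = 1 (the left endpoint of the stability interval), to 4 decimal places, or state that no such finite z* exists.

z* = -2.1667.

With y'=λy (z=hλ):
  k1=λy_n ⇒ h·k1=z·y_n;  k2=λ(1+1/3z)y_n ⇒ h·k2=z(1+1/3z)y_n
  y_{n+1}/y_n = 1 − 5/13z + 18/13z(1+1/3z) = 1 + z + 6/13z²
  ⇒ R(z) = 1 + z + 6/13z².

Boundary: |R(x)|=1, x<0.
x=-0.79: |R|=0.4980
R=1: x+6/13x²=0 ⇒ x=−13/6=-2.1667; min R=1−1/(4·6/13)=0.4583>−1
Confirm numerically:
  x=-1.979: |R|=0.82859 <1
  x=-1.834: |R|=0.71841 <1
  x=-1.582: |R|=0.57310 <1
  x=-1.513: |R|=0.54354 <1
  x=-2.688: |R|=1.64677 >1
  x=-2.370: |R|=1.22242 >1
  x=-2.301: |R|=1.14266 >1
So |R|<1 on (-2.1667, 0).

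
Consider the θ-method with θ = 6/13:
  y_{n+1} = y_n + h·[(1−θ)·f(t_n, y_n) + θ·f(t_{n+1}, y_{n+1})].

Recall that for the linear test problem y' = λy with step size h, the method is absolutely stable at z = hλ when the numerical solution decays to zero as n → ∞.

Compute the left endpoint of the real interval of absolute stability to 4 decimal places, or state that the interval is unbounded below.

Test eqn y'=λy, z=hλ:
  y_{n+1} = y_n + z·[7/13·y_n + 6/13·y_{n+1}] ⇒ (1 − 6/13z)y_{n+1} = (1 + 7/13z)y_n
  ⇒ R(z) = (1 + 7/13z)/(1 − 6/13z).

Boundary: |R(x)|=1, x<0.
x=-0.41: |R|=0.6552
R=−1: 1+7/13x = −1+6/13x ⇒ -1/13x=2 ⇒ x=2/(-1/13)=-26.0000
Confirm numerically:
  x=-21.079: |R|=0.96472 <1
  x=-19.587: |R|=0.95087 <1
  x=-16.095: |R|=0.90960 <1
  x=-10.599: |R|=0.79893 <1
  x=-26.597: |R|=1.00346 >1
  x=-26.022: |R|=1.00013 >1
So |R|<1 on (-26.0000, 0).

left endpoint -26.0000.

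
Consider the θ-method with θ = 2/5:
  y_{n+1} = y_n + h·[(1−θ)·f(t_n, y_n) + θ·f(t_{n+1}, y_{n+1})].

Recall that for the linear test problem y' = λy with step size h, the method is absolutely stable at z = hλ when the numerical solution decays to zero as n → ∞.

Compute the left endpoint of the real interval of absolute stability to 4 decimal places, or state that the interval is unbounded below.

With y'=λy (z=hλ):
  y_{n+1} = y_n + z·[3/5·y_n + 2/5·y_{n+1}] ⇒ (1 − 2/5z)y_{n+1} = (1 + 3/5z)y_n
  R(z) = (1 + 3/5z)/(1 − 2/5z).

Boundary: |R(x)|=1, x<0.
x=-1.42: |R|=0.0944
R=−1: 1+3/5x = −1+2/5x ⇒ -1/5x=2 ⇒ x=2/(-1/5)=-10.0000
Confirm numerically:
  x=-8.054: |R|=0.90781 <1
  x=-6.719: |R|=0.82205 <1
  x=-5.700: |R|=0.73780 <1
  x=-5.210: |R|=0.68936 <1
  x=-10.576: |R|=1.02203 >1
  x=-10.434: |R|=1.01678 >1
  x=-10.126: |R|=1.00499 >1
Stable set (-10.0000, 0).

left endpoint -10.0000.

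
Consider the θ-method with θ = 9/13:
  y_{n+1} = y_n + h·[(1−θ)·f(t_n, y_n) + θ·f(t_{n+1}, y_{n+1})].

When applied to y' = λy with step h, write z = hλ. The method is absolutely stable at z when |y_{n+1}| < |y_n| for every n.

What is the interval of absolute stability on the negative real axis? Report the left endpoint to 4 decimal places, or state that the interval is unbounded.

Test eqn y'=λy, z=hλ:
  y_{n+1} = y_n + z·[4/13·y_n + 9/13·y_{n+1}] ⇒ (1 − 9/13z)y_{n+1} = (1 + 4/13z)y_n
  R(z) = (1 + 4/13z)/(1 − 9/13z).

Solve |R(x)|<1 on ℝ⁻.
x=-1.39: |R|=0.2917
x=-2: |R|=0.1613
x=-10: |R|=0.2621
x=-100: |R|=0.4239
θ=9/13≥1/2 ⇒ |1+4/13x|<|1−9/13x| ∀x<0 ⇒ stable on all of ℝ⁻.

unbounded; (−∞, 0).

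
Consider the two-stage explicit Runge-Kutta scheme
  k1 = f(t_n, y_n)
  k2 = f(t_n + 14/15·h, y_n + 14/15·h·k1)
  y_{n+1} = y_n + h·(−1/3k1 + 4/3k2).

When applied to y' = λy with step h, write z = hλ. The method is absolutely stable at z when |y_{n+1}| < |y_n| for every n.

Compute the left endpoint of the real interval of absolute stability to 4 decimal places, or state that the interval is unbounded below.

z* = -0.8036.

Test eqn y'=λy, z=hλ:
  k1=λy_n ⇒ h·k1=z·y_n;  k2=λ(1+14/15z)y_n ⇒ h·k2=z(1+14/15z)y_n
  y_{n+1}/y_n = 1 − 1/3z + 4/3z(1+14/15z) = 1 + z + 56/45z²
  ⇒ R(z) = 1 + z + 56/45z².

Find x<0 with |R(x)|<1.
x=-1.22: |R|=1.6322
R=1: x+56/45x²=0 ⇒ x=−45/56=-0.8036; min R=1−1/(4·56/45)=0.7991>−1
Confirm numerically:
  x=-0.783: |R|=0.97996 <1
  x=-0.608: |R|=0.85203 <1
  x=-0.490: |R|=0.80879 <1
  x=-0.369: |R|=0.80044 <1
  x=-1.059: |R|=1.33662 >1
  x=-1.036: |R|=1.29966 >1
Interval (-0.8036, 0).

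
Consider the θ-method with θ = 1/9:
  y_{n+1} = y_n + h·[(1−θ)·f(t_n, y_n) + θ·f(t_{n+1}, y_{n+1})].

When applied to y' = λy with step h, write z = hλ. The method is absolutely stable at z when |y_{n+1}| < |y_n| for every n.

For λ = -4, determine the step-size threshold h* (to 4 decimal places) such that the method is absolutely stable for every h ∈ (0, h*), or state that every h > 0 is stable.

(-2.5714,0); λ=-4 ⇒ h* = (18/7)/4 = 0.6429.

On y'=λy, z=hλ:
  y_{n+1} = y_n + z·[8/9·y_n + 1/9·y_{n+1}] ⇒ (1 − 1/9z)y_{n+1} = (1 + 8/9z)y_n
  ⇒ R(z) = (1 + 8/9z)/(1 − 1/9z).

Find x<0 with |R(x)|<1.
x=-0.31: |R|=0.7003
R=−1: 1+8/9x = −1+1/9x ⇒ -7/9x=2 ⇒ x=2/(-7/9)=-2.5714
Confirm numerically:
  x=-2.030: |R|=0.65639 <1
  x=-1.884: |R|=0.55788 <1
  x=-1.766: |R|=0.47631 <1
  x=-2.927: |R|=1.20869 >1
  x=-2.895: |R|=1.19042 >1
  x=-2.613: |R|=1.02506 >1
So |R|<1 on (-2.5714, 0).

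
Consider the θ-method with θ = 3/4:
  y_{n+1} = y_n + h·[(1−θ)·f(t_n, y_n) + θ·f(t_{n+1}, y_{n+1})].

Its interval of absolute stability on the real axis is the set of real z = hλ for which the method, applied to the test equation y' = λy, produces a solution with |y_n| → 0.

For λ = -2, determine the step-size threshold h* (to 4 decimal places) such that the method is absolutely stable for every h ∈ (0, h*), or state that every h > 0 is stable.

With y'=λy (z=hλ):
  y_{n+1} = y_n + z·[1/4·y_n + 3/4·y_{n+1}] ⇒ (1 − 3/4z)y_{n+1} = (1 + 1/4z)y_n
  R(z) = (1 + 1/4z)/(1 − 3/4z).

Solve |R(x)|<1 on ℝ⁻.
x=-0.54: |R|=0.6157
x=-2: |R|=0.2000
x=-10: |R|=0.1765
x=-100: |R|=0.3158
θ=3/4≥1/2 ⇒ |1+1/4x|<|1−3/4x| ∀x<0 ⇒ interval (−∞,0).

unbounded; (−∞, 0). Any h>0 works for λ=-2.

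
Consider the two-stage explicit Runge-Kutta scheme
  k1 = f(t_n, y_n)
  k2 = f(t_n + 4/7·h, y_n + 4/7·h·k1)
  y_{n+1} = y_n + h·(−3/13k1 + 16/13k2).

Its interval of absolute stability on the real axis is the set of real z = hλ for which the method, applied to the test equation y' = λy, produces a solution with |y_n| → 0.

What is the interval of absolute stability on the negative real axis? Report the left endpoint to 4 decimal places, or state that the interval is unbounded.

z∈(-1.4219,0).

On y'=λy, z=hλ:
  k1=λy_n ⇒ h·k1=z·y_n;  k2=λ(1+4/7z)y_n ⇒ h·k2=z(1+4/7z)y_n
  y_{n+1}/y_n = 1 − 3/13z + 16/13z(1+4/7z) = 1 + z + 64/91z²
  Hence R(z) = 1 + z + 64/91z².

Boundary: |R(x)|=1, x<0.
x=-1.76: |R|=1.4185
R=1: x+64/91x²=0 ⇒ x=−91/64=-1.4219; min R=1−1/(4·64/91)=0.6445>−1
Confirm numerically:
  x=-1.017: |R|=0.71041 <1
  x=-0.890: |R|=0.66708 <1
  x=-0.688: |R|=0.64490 <1
  x=-1.861: |R|=1.57474 >1
  x=-1.705: |R|=1.33950 >1
Stable set (-1.4219, 0).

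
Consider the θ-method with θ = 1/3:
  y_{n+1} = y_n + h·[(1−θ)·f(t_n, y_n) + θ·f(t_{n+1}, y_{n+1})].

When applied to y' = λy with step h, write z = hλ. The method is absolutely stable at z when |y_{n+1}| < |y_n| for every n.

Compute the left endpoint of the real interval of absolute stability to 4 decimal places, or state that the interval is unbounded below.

left endpoint -6.0000.

On y'=λy, z=hλ:
  y_{n+1} = y_n + z·[2/3·y_n + 1/3·y_{n+1}] ⇒ (1 − 1/3z)y_{n+1} = (1 + 2/3z)y_n
  Hence R(z) = (1 + 2/3z)/(1 − 1/3z).

Need |R(x)|<1, x<0.
x=-0.49: |R|=0.5788
R=−1: 1+2/3x = −1+1/3x ⇒ -1/3x=2 ⇒ x=2/(-1/3)=-6.0000
Confirm numerically:
  x=-5.084: |R|=0.88669 <1
  x=-3.623: |R|=0.64110 <1
  x=-3.267: |R|=0.56391 <1
  x=-6.317: |R|=1.03402 >1
  x=-6.191: |R|=1.02078 >1
So |R|<1 on (-6.0000, 0).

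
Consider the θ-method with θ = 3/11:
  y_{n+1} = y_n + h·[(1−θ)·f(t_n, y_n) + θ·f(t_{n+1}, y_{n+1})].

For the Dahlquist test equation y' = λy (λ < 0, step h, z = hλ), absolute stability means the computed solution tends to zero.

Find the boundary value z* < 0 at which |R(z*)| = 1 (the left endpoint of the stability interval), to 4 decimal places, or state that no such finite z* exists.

left endpoint -4.4000.

Set f=λy, z=hλ:
  y_{n+1} = y_n + z·[8/11·y_n + 3/11·y_{n+1}] ⇒ (1 − 3/11z)y_{n+1} = (1 + 8/11z)y_n
  R(z) = (1 + 8/11z)/(1 − 3/11z).

Find x<0 with |R(x)|<1.
x=-0.98: |R|=0.2267
R=−1: 1+8/11x = −1+3/11x ⇒ -5/11x=2 ⇒ x=2/(-5/11)=-4.4000
Confirm numerically:
  x=-3.300: |R|=0.73684 <1
  x=-3.037: |R|=0.66113 <1
  x=-1.899: |R|=0.25106 <1
  x=-4.781: |R|=1.07517 >1
  x=-4.768: |R|=1.07272 >1
  x=-4.753: |R|=1.06988 >1
So |R|<1 on (-4.4000, 0).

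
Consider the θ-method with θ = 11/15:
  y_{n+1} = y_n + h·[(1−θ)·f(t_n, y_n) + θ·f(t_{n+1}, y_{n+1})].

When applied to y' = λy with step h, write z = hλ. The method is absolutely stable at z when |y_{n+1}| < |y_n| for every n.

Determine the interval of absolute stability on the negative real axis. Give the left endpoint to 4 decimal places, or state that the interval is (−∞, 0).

unbounded; (−∞, 0).

On y'=λy, z=hλ:
  y_{n+1} = y_n + z·[4/15·y_n + 11/15·y_{n+1}] ⇒ (1 − 11/15z)y_{n+1} = (1 + 4/15z)y_n
  R(z) = (1 + 4/15z)/(1 − 11/15z).

Find x<0 with |R(x)|<1.
x=-1.47: |R|=0.2926
x=-2: |R|=0.1892
x=-10: |R|=0.2000
x=-100: |R|=0.3453
θ=11/15≥1/2 ⇒ |1+4/15x|<|1−11/15x| ∀x<0 ⇒ interval (−∞,0).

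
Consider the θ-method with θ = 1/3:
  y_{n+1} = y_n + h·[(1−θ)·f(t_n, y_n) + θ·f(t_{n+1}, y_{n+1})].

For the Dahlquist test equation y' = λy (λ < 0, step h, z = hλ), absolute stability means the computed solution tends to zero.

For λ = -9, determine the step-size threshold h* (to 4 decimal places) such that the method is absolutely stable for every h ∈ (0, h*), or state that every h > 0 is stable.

(-6.0000,0); λ=-9 ⇒ h* = (6)/9 = 0.6667.

On y'=λy, z=hλ:
  y_{n+1} = y_n + z·[2/3·y_n + 1/3·y_{n+1}] ⇒ (1 − 1/3z)y_{n+1} = (1 + 2/3z)y_n
  Hence R(z) = (1 + 2/3z)/(1 − 1/3z).

Find x<0 with |R(x)|<1.
x=-0.65: |R|=0.4658
R=−1: 1+2/3x = −1+1/3x ⇒ -1/3x=2 ⇒ x=2/(-1/3)=-6.0000
Confirm numerically:
  x=-4.525: |R|=0.80399 <1
  x=-3.945: |R|=0.70410 <1
  x=-3.927: |R|=0.70074 <1
  x=-3.528: |R|=0.62132 <1
  x=-6.546: |R|=1.05720 >1
  x=-6.353: |R|=1.03774 >1
  x=-6.114: |R|=1.01251 >1
Interval (-6.0000, 0).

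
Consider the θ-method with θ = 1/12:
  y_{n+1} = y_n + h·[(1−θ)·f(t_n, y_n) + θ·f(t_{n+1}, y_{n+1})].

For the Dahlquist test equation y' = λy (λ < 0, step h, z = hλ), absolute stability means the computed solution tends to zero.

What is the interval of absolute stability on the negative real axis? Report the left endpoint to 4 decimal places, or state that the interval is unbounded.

With y'=λy (z=hλ):
  y_{n+1} = y_n + z·[11/12·y_n + 1/12·y_{n+1}] ⇒ (1 − 1/12z)y_{n+1} = (1 + 11/12z)y_n
  R(z) = (1 + 11/12z)/(1 − 1/12z).

Solve |R(x)|<1 on ℝ⁻.
x=-0.64: |R|=0.3924
R=−1: 1+11/12x = −1+1/12x ⇒ -5/6x=2 ⇒ x=2/(-5/6)=-2.4000
Confirm numerically:
  x=-2.002: |R|=0.71575 <1
  x=-1.692: |R|=0.48291 <1
  x=-1.295: |R|=0.16886 <1
  x=-2.695: |R|=1.20075 >1
  x=-2.495: |R|=1.06554 >1
  x=-2.485: |R|=1.05868 >1
So |R|<1 on (-2.4000, 0).

(-2.4000, 0).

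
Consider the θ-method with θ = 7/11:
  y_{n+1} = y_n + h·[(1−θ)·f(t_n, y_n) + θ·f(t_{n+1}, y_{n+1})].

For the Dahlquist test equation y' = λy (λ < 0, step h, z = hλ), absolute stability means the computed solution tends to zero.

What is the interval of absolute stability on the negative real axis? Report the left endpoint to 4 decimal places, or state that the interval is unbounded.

Set f=λy, z=hλ:
  y_{n+1} = y_n + z·[4/11·y_n + 7/11·y_{n+1}] ⇒ (1 − 7/11z)y_{n+1} = (1 + 4/11z)y_n
  R(z) = (1 + 4/11z)/(1 − 7/11z).

Solve |R(x)|<1 on ℝ⁻.
x=-0.7: |R|=0.5157
x=-2: |R|=0.1200
x=-10: |R|=0.3580
x=-100: |R|=0.5471
θ=7/11≥1/2 ⇒ |1+4/11x|<|1−7/11x| ∀x<0 ⇒ interval (−∞,0).

unbounded; (−∞, 0).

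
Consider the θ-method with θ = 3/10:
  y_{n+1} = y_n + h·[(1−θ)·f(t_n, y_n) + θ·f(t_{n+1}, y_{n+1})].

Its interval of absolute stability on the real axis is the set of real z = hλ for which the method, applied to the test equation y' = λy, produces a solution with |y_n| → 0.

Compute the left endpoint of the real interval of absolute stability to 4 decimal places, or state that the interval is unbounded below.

On y'=λy, z=hλ:
  y_{n+1} = y_n + z·[7/10·y_n + 3/10·y_{n+1}] ⇒ (1 − 3/10z)y_{n+1} = (1 + 7/10z)y_n
  so R(z) = (1 + 7/10z)/(1 − 3/10z).

Find x<0 with |R(x)|<1.
x=-0.92: |R|=0.2790
R=−1: 1+7/10x = −1+3/10x ⇒ -2/5x=2 ⇒ x=2/(-2/5)=-5.0000
Confirm numerically:
  x=-4.457: |R|=0.90706 <1
  x=-4.298: |R|=0.87735 <1
  x=-4.122: |R|=0.84298 <1
  x=-2.514: |R|=0.43313 <1
  x=-5.579: |R|=1.08662 >1
  x=-5.493: |R|=1.07447 >1
Stable set (-5.0000, 0).

left endpoint -5.0000.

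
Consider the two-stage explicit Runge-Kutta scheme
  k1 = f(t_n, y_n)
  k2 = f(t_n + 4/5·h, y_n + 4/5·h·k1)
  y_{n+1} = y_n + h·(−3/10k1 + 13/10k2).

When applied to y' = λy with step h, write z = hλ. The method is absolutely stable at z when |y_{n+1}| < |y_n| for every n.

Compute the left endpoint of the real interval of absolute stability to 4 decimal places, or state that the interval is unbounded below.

left endpoint -0.9615.

With y'=λy (z=hλ):
  k1=λy_n ⇒ h·k1=z·y_n;  k2=λ(1+4/5z)y_n ⇒ h·k2=z(1+4/5z)y_n
  y_{n+1}/y_n = 1 − 3/10z + 13/10z(1+4/5z) = 1 + z + 26/25z²
  Hence R(z) = 1 + z + 26/25z².

Need |R(x)|<1, x<0.
x=-1.08: |R|=1.1331
R=1: x+26/25x²=0 ⇒ x=−25/26=-0.9615; min R=1−1/(4·26/25)=0.7596>−1
Confirm numerically:
  x=-0.751: |R|=0.83556 <1
  x=-0.724: |R|=0.82114 <1
  x=-0.640: |R|=0.78598 <1
  x=-0.570: |R|=0.76790 <1
  x=-1.432: |R|=1.70065 >1
  x=-1.241: |R|=1.36068 >1
  x=-0.992: |R|=1.03143 >1
Interval (-0.9615, 0).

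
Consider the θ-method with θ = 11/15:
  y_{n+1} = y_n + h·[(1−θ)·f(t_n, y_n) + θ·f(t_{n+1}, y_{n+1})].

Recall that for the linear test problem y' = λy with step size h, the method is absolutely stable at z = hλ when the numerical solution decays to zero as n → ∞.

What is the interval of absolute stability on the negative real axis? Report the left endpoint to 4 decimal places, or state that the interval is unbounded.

Set f=λy, z=hλ:
  y_{n+1} = y_n + z·[4/15·y_n + 11/15·y_{n+1}] ⇒ (1 − 11/15z)y_{n+1} = (1 + 4/15z)y_n
  Hence R(z) = (1 + 4/15z)/(1 − 11/15z).

Need |R(x)|<1, x<0.
x=-1.4: |R|=0.3092
x=-2: |R|=0.1892
x=-10: |R|=0.2000
x=-100: |R|=0.3453
θ=11/15≥1/2 ⇒ |1+4/15x|<|1−11/15x| ∀x<0 ⇒ stable on all of ℝ⁻.

unbounded; (−∞, 0).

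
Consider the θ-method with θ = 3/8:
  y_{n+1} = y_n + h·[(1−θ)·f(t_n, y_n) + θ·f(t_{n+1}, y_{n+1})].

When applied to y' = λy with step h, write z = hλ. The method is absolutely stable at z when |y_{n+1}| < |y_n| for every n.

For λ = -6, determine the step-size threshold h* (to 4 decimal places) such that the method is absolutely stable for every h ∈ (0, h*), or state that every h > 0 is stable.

With y'=λy (z=hλ):
  y_{n+1} = y_n + z·[5/8·y_n + 3/8·y_{n+1}] ⇒ (1 − 3/8z)y_{n+1} = (1 + 5/8z)y_n
  so R(z) = (1 + 5/8z)/(1 − 3/8z).

Need |R(x)|<1, x<0.
x=-1.68: |R|=0.0307
R=−1: 1+5/8x = −1+3/8x ⇒ -1/4x=2 ⇒ x=2/(-1/4)=-8.0000
Confirm numerically:
  x=-7.319: |R|=0.95453 <1
  x=-5.430: |R|=0.78839 <1
  x=-5.284: |R|=0.77226 <1
  x=-4.187: |R|=0.62910 <1
  x=-8.310: |R|=1.01883 >1
  x=-8.296: |R|=1.01800 >1
  x=-8.129: |R|=1.00797 >1
Stable set (-8.0000, 0).

(-8.0000,0); λ=-6 ⇒ h* = (8)/6 = 1.3333.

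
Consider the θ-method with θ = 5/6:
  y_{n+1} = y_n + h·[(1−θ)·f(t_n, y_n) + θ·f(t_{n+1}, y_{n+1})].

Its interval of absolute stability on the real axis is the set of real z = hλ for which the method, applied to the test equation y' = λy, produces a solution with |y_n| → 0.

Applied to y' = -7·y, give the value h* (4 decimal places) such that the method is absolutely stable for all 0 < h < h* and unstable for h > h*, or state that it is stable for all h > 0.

Set f=λy, z=hλ:
  y_{n+1} = y_n + z·[1/6·y_n + 5/6·y_{n+1}] ⇒ (1 − 5/6z)y_{n+1} = (1 + 1/6z)y_n
  Hence R(z) = (1 + 1/6z)/(1 − 5/6z).

Solve |R(x)|<1 on ℝ⁻.
x=-0.62: |R|=0.5912
x=-2: |R|=0.2500
x=-10: |R|=0.0714
x=-100: |R|=0.1858
θ=5/6≥1/2 ⇒ |1+1/6x|<|1−5/6x| ∀x<0 ⇒ unbounded interval.

interval (−∞, 0). Any h>0 works for λ=-7.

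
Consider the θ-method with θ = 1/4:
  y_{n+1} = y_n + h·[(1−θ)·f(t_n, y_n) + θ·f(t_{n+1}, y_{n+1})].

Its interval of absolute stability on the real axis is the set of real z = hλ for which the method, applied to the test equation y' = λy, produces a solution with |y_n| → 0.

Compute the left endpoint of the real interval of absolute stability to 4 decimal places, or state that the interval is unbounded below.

Test eqn y'=λy, z=hλ:
  y_{n+1} = y_n + z·[3/4·y_n + 1/4·y_{n+1}] ⇒ (1 − 1/4z)y_{n+1} = (1 + 3/4z)y_n
  ⇒ R(z) = (1 + 3/4z)/(1 − 1/4z).

Find x<0 with |R(x)|<1.
x=-1.21: |R|=0.0710
R=−1: 1+3/4x = −1+1/4x ⇒ -1/2x=2 ⇒ x=2/(-1/2)=-4.0000
Confirm numerically:
  x=-3.756: |R|=0.93708 <1
  x=-2.993: |R|=0.71200 <1
  x=-2.623: |R|=0.58418 <1
  x=-4.503: |R|=1.11831 >1
  x=-4.135: |R|=1.03319 >1
  x=-4.104: |R|=1.02567 >1
Interval (-4.0000, 0).

z* = -4.0000.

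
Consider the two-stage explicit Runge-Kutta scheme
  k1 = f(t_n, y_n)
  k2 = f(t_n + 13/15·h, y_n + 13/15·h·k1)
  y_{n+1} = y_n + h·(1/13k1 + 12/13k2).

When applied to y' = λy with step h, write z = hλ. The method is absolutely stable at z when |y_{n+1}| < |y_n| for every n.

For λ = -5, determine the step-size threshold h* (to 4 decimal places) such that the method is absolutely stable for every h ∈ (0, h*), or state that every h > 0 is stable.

(-1.2500,0); λ=-5 ⇒ h* = (5/4)/5 = 0.2500.

Set f=λy, z=hλ:
  k1=λy_n ⇒ h·k1=z·y_n;  k2=λ(1+13/15z)y_n ⇒ h·k2=z(1+13/15z)y_n
  y_{n+1}/y_n = 1 + 1/13z + 12/13z(1+13/15z) = 1 + z + 4/5z²
  ⇒ R(z) = 1 + z + 4/5z².

Solve |R(x)|<1 on ℝ⁻.
x=-1.02: |R|=0.8123
R=1: x+4/5x²=0 ⇒ x=−5/4=-1.2500; min R=1−1/(4·4/5)=0.6875>−1
Confirm numerically:
  x=-1.189: |R|=0.94198 <1
  x=-1.109: |R|=0.87490 <1
  x=-1.035: |R|=0.82198 <1
  x=-1.690: |R|=1.59488 >1
  x=-1.467: |R|=1.25467 >1
  x=-1.278: |R|=1.02863 >1
Stable set (-1.2500, 0).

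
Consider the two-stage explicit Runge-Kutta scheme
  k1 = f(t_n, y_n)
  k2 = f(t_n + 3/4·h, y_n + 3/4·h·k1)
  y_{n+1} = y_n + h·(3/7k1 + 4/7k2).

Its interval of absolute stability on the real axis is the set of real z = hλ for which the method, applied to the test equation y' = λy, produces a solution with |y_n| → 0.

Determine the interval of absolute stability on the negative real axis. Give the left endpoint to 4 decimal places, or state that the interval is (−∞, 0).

z∈(-2.3333,0).

Set f=λy, z=hλ:
  k1=λy_n ⇒ h·k1=z·y_n;  k2=λ(1+3/4z)y_n ⇒ h·k2=z(1+3/4z)y_n
  y_{n+1}/y_n = 1 + 3/7z + 4/7z(1+3/4z) = 1 + z + 3/7z²
  Hence R(z) = 1 + z + 3/7z².

Solve |R(x)|<1 on ℝ⁻.
x=-1.63: |R|=0.5087
R=1: x+3/7x²=0 ⇒ x=−7/3=-2.3333; min R=1−1/(4·3/7)=0.4167>−1
Confirm numerically:
  x=-2.275: |R|=0.94312 <1
  x=-1.914: |R|=0.65603 <1
  x=-1.077: |R|=0.42011 <1
  x=-2.448: |R|=1.12030 >1
  x=-2.423: |R|=1.09311 >1
Stable set (-2.3333, 0).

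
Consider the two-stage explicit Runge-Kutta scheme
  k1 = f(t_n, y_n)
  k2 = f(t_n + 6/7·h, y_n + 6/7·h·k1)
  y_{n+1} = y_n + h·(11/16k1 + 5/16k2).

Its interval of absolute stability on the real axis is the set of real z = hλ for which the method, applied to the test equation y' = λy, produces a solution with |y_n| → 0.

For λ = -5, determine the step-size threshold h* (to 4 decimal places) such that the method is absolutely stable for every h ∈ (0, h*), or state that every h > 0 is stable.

(-3.7333,0); λ=-5 ⇒ h* = (56/15)/5 = 0.7467.

Set f=λy, z=hλ:
  k1=λy_n ⇒ h·k1=z·y_n;  k2=λ(1+6/7z)y_n ⇒ h·k2=z(1+6/7z)y_n
  y_{n+1}/y_n = 1 + 11/16z + 5/16z(1+6/7z) = 1 + z + 15/56z²
  R(z) = 1 + z + 15/56z².

Solve |R(x)|<1 on ℝ⁻.
x=-1.7: |R|=0.0741
R=1: x+15/56x²=0 ⇒ x=−56/15=-3.7333; min R=1−1/(4·15/56)=0.0667>−1
Confirm numerically:
  x=-3.588: |R|=0.86032 <1
  x=-3.567: |R|=0.84108 <1
  x=-3.198: |R|=0.54143 <1
  x=-4.265: |R|=1.60738 >1
  x=-4.262: |R|=1.60353 >1
  x=-3.853: |R|=1.12350 >1
Stable set (-3.7333, 0).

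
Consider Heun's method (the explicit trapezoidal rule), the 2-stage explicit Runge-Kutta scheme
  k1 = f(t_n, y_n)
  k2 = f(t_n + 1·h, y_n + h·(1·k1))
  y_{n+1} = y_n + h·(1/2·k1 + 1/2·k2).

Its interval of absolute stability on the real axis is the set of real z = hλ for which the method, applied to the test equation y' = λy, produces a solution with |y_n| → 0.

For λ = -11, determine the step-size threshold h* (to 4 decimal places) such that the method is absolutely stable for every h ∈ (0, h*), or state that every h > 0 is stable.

(-2.0000,0); λ=-11 ⇒ h* = 0.1818.

Set f=λy, z=hλ:
  order 2, 2-stage ⇒ R(z)=1+z+z^2/2
  (e.g. R(-1.41)=0.58405, |R|=0.58405)

Need |R(x)|<1, x<0.
x=-1.41: |R|=0.5840
|R(-2.02)|=1.0202 |R(-1.53)|=0.6404 |R(-0.91)|=0.5041
Bisect:
  x_lo=-2.3163 |R|=1.3663  x_hi=-0.3752 |R|=0.6952
  mid=-1.34575 |R|=0.55977 →hi
  mid=-1.83103 |R|=0.84530 →hi
  mid=-2.07367 |R|=1.07638 →lo
  mid=-1.95235 |R|=0.95348 →hi
  mid=-2.01301 |R|=1.01309 →lo
  mid=-1.98268 |R|=0.98283 →hi
  mid=-1.99784 |R|=0.99784 →hi
  mid=-2.00543 |R|=1.00544 →lo
  ...
  [-2.00009,-1.99998] ⇒ x*=-2.0000
Stable set (-2.0000, 0).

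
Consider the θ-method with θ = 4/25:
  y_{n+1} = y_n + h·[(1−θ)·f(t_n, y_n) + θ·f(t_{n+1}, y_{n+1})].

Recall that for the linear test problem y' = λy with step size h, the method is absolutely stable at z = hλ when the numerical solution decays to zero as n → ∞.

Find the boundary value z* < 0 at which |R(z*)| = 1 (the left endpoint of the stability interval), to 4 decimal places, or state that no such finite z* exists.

z* = -2.9412.

With y'=λy (z=hλ):
  y_{n+1} = y_n + z·[21/25·y_n + 4/25·y_{n+1}] ⇒ (1 − 4/25z)y_{n+1} = (1 + 21/25z)y_n
  Hence R(z) = (1 + 21/25z)/(1 − 4/25z).

Solve |R(x)|<1 on ℝ⁻.
x=-0.44: |R|=0.5889
R=−1: 1+21/25x = −1+4/25x ⇒ -17/25x=2 ⇒ x=2/(-17/25)=-2.9412
Confirm numerically:
  x=-2.282: |R|=0.67165 <1
  x=-1.803: |R|=0.39932 <1
  x=-1.325: |R|=0.09323 <1
  x=-3.308: |R|=1.16311 >1
  x=-3.070: |R|=1.05874 >1
  x=-3.006: |R|=1.02976 >1
So |R|<1 on (-2.9412, 0).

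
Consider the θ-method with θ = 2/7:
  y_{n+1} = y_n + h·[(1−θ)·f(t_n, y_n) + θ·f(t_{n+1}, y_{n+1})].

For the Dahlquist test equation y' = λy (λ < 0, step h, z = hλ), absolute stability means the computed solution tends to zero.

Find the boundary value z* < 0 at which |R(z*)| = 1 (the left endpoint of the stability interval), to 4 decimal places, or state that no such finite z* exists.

Test eqn y'=λy, z=hλ:
  y_{n+1} = y_n + z·[5/7·y_n + 2/7·y_{n+1}] ⇒ (1 − 2/7z)y_{n+1} = (1 + 5/7z)y_n
  so R(z) = (1 + 5/7z)/(1 − 2/7z).

Find x<0 with |R(x)|<1.
x=-1.75: |R|=0.1667
R=−1: 1+5/7x = −1+2/7x ⇒ -3/7x=2 ⇒ x=2/(-3/7)=-4.6667
Confirm numerically:
  x=-3.612: |R|=0.77756 <1
  x=-3.206: |R|=0.67328 <1
  x=-3.108: |R|=0.64619 <1
  x=-5.092: |R|=1.07426 >1
  x=-4.836: |R|=1.03047 >1
  x=-4.805: |R|=1.02498 >1
Stable set (-4.6667, 0).

left endpoint -4.6667.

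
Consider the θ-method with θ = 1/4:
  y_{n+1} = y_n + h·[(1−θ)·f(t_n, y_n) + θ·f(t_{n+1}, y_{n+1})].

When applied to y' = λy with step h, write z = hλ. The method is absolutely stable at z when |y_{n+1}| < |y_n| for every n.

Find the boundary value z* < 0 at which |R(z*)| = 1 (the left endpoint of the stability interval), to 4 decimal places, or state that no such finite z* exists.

On y'=λy, z=hλ:
  y_{n+1} = y_n + z·[3/4·y_n + 1/4·y_{n+1}] ⇒ (1 − 1/4z)y_{n+1} = (1 + 3/4z)y_n
  Hence R(z) = (1 + 3/4z)/(1 − 1/4z).

Find x<0 with |R(x)|<1.
x=-1.33: |R|=0.0019
R=−1: 1+3/4x = −1+1/4x ⇒ -1/2x=2 ⇒ x=2/(-1/2)=-4.0000
Confirm numerically:
  x=-3.956: |R|=0.98894 <1
  x=-3.238: |R|=0.78944 <1
  x=-3.139: |R|=0.75879 <1
  x=-2.532: |R|=0.55052 <1
  x=-4.286: |R|=1.06903 >1
  x=-4.252: |R|=1.06108 >1
So |R|<1 on (-4.0000, 0).

z* = -4.0000.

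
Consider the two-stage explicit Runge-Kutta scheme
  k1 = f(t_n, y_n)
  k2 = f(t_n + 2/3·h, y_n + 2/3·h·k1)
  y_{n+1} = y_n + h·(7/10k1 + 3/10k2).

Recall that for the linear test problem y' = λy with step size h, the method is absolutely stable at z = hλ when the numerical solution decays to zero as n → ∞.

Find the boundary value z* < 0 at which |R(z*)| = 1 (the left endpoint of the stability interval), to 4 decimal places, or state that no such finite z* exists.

left endpoint -5.0000.

Test eqn y'=λy, z=hλ:
  k1=λy_n ⇒ h·k1=z·y_n;  k2=λ(1+2/3z)y_n ⇒ h·k2=z(1+2/3z)y_n
  y_{n+1}/y_n = 1 + 7/10z + 3/10z(1+2/3z) = 1 + z + 1/5z²
  so R(z) = 1 + z + 1/5z².

Boundary: |R(x)|=1, x<0.
x=-1.25: |R|=0.0625
R=1: x+1/5x²=0 ⇒ x=−5=-5.0000; min R=1−1/(4·1/5)=-0.2500>−1
Confirm numerically:
  x=-4.628: |R|=0.65568 <1
  x=-4.016: |R|=0.20965 <1
  x=-2.073: |R|=0.21353 <1
  x=-5.268: |R|=1.28236 >1
  x=-5.163: |R|=1.16831 >1
Interval (-5.0000, 0).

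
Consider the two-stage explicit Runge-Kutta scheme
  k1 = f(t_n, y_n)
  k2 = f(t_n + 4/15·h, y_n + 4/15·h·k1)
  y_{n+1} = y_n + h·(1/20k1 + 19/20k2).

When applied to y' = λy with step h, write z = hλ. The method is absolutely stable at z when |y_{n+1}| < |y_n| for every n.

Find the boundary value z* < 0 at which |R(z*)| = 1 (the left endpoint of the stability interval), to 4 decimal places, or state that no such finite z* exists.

With y'=λy (z=hλ):
  k1=λy_n ⇒ h·k1=z·y_n;  k2=λ(1+4/15z)y_n ⇒ h·k2=z(1+4/15z)y_n
  y_{n+1}/y_n = 1 + 1/20z + 19/20z(1+4/15z) = 1 + z + 19/75z²
  R(z) = 1 + z + 19/75z².

Find x<0 with |R(x)|<1.
x=-0.84: |R|=0.3388
R=1: x+19/75x²=0 ⇒ x=−75/19=-3.9474; min R=1−1/(4·19/75)=0.0132>−1
Confirm numerically:
  x=-3.480: |R|=0.58797 <1
  x=-3.424: |R|=0.54602 <1
  x=-1.861: |R|=0.01637 <1
  x=-4.515: |R|=1.64926 >1
  x=-4.497: |R|=1.62616 >1
  x=-4.479: |R|=1.60323 >1
Stable set (-3.9474, 0).

left endpoint -3.9474.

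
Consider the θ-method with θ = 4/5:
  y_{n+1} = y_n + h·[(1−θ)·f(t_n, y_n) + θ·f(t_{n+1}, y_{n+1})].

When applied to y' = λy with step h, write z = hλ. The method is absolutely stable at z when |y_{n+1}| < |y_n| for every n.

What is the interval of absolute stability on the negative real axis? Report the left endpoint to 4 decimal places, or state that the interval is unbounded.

unbounded; (−∞, 0).

With y'=λy (z=hλ):
  y_{n+1} = y_n + z·[1/5·y_n + 4/5·y_{n+1}] ⇒ (1 − 4/5z)y_{n+1} = (1 + 1/5z)y_n
  Hence R(z) = (1 + 1/5z)/(1 − 4/5z).

Solve |R(x)|<1 on ℝ⁻.
x=-0.69: |R|=0.5554
x=-2: |R|=0.2308
x=-10: |R|=0.1111
x=-100: |R|=0.2346
θ=4/5≥1/2 ⇒ |1+1/5x|<|1−4/5x| ∀x<0 ⇒ stable on all of ℝ⁻.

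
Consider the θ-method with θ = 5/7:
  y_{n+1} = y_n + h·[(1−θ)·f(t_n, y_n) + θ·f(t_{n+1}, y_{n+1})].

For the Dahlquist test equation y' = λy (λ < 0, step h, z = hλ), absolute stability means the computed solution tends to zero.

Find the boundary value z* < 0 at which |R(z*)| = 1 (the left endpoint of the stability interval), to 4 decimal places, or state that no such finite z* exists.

interval (−∞, 0).

Test eqn y'=λy, z=hλ:
  y_{n+1} = y_n + z·[2/7·y_n + 5/7·y_{n+1}] ⇒ (1 − 5/7z)y_{n+1} = (1 + 2/7z)y_n
  so R(z) = (1 + 2/7z)/(1 − 5/7z).

Need |R(x)|<1, x<0.
x=-1.15: |R|=0.3686
x=-2: |R|=0.1765
x=-10: |R|=0.2281
x=-100: |R|=0.3807
θ=5/7≥1/2 ⇒ |1+2/7x|<|1−5/7x| ∀x<0 ⇒ interval (−∞,0).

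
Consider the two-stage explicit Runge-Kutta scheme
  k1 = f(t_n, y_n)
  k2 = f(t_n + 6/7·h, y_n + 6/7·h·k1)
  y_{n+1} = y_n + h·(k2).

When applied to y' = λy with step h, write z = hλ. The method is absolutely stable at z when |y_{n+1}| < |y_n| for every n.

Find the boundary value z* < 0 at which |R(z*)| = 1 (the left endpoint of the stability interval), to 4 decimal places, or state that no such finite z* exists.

On y'=λy, z=hλ:
  k1=λy_n ⇒ h·k1=z·y_n;  k2=λ(1+6/7z)y_n ⇒ h·k2=z(1+6/7z)y_n
  y_{n+1}/y_n = 1 + z(1+6/7z) = 1 + z + 6/7z²
  ⇒ R(z) = 1 + z + 6/7z².

Need |R(x)|<1, x<0.
x=-0.56: |R|=0.7088
R=1: x+6/7x²=0 ⇒ x=−7/6=-1.1667; min R=1−1/(4·6/7)=0.7083>−1
Confirm numerically:
  x=-1.074: |R|=0.91469 <1
  x=-0.979: |R|=0.84252 <1
  x=-0.526: |R|=0.71115 <1
  x=-0.478: |R|=0.71784 <1
  x=-1.687: |R|=1.75240 >1
  x=-1.547: |R|=1.50432 >1
So |R|<1 on (-1.1667, 0).

left endpoint -1.1667.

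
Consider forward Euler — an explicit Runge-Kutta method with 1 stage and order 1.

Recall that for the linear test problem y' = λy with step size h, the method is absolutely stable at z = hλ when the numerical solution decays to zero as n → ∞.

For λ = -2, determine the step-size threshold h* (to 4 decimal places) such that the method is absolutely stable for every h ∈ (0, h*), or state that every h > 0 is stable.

(-2.0000,0); λ=-2 ⇒ h* = 1.0000.

With y'=λy (z=hλ):
  order 1, 1-stage ⇒ R(z)=1+z
  (e.g. R(-1.37)=-0.37000, |R|=0.37000)

Boundary: |R(x)|=1, x<0.
x=-1.37: |R|=0.3700
|R(-1.64)|=0.6400 |R(-1.07)|=0.0700 |R(-0.89)|=0.1100
Bisect:
  x_lo=-2.7782 |R|=1.7782  x_hi=-0.3399 |R|=0.6601
  mid=-1.55905 |R|=0.55905 →hi
  mid=-2.16863 |R|=1.16863 →lo
  mid=-1.86384 |R|=0.86384 →hi
  mid=-2.01624 |R|=1.01624 →lo
  mid=-1.94004 |R|=0.94004 →hi
  mid=-1.97814 |R|=0.97814 →hi
  mid=-1.99719 |R|=0.99719 →hi
  mid=-2.00671 |R|=1.00671 →lo
  mid=-2.00195 |R|=1.00195 →lo
  ...
  [-2.00002,-1.99987] ⇒ x*=-2.0000
Interval (-2.0000, 0).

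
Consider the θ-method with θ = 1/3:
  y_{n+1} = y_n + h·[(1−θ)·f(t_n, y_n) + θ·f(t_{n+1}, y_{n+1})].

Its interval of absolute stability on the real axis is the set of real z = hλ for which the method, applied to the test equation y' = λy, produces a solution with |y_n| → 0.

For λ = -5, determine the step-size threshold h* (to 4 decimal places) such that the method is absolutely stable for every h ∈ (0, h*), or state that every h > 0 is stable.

With y'=λy (z=hλ):
  y_{n+1} = y_n + z·[2/3·y_n + 1/3·y_{n+1}] ⇒ (1 − 1/3z)y_{n+1} = (1 + 2/3z)y_n
  R(z) = (1 + 2/3z)/(1 − 1/3z).

Find x<0 with |R(x)|<1.
x=-0.33: |R|=0.7027
R=−1: 1+2/3x = −1+1/3x ⇒ -1/3x=2 ⇒ x=2/(-1/3)=-6.0000
Confirm numerically:
  x=-5.126: |R|=0.89244 <1
  x=-4.537: |R|=0.80589 <1
  x=-3.139: |R|=0.53396 <1
  x=-2.424: |R|=0.34071 <1
  x=-6.184: |R|=1.02003 >1
  x=-6.056: |R|=1.00618 >1
  x=-6.049: |R|=1.00541 >1
So |R|<1 on (-6.0000, 0).

(-6.0000,0); λ=-5 ⇒ h* = (6)/5 = 1.2000.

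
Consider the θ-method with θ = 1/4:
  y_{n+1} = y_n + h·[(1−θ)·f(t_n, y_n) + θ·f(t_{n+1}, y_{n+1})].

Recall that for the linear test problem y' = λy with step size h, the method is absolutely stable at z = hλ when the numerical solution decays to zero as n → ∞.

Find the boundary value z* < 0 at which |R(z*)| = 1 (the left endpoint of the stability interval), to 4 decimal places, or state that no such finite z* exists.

With y'=λy (z=hλ):
  y_{n+1} = y_n + z·[3/4·y_n + 1/4·y_{n+1}] ⇒ (1 − 1/4z)y_{n+1} = (1 + 3/4z)y_n
  R(z) = (1 + 3/4z)/(1 − 1/4z).

Solve |R(x)|<1 on ℝ⁻.
x=-1.7: |R|=0.1930
R=−1: 1+3/4x = −1+1/4x ⇒ -1/2x=2 ⇒ x=2/(-1/2)=-4.0000
Confirm numerically:
  x=-3.804: |R|=0.94977 <1
  x=-3.346: |R|=0.82194 <1
  x=-2.712: |R|=0.61621 <1
  x=-2.222: |R|=0.42848 <1
  x=-4.600: |R|=1.13953 >1
  x=-4.569: |R|=1.13280 >1
  x=-4.337: |R|=1.08084 >1
Interval (-4.0000, 0).

z* = -4.0000.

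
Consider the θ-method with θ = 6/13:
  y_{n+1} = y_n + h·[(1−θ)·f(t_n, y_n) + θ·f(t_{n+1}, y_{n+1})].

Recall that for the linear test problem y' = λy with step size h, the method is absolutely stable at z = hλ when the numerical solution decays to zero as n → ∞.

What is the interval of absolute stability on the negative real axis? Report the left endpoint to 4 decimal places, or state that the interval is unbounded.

z∈(-26.0000,0).

On y'=λy, z=hλ:
  y_{n+1} = y_n + z·[7/13·y_n + 6/13·y_{n+1}] ⇒ (1 − 6/13z)y_{n+1} = (1 + 7/13z)y_n
  ⇒ R(z) = (1 + 7/13z)/(1 − 6/13z).

Find x<0 with |R(x)|<1.
x=-0.72: |R|=0.4596
R=−1: 1+7/13x = −1+6/13x ⇒ -1/13x=2 ⇒ x=2/(-1/13)=-26.0000
Confirm numerically:
  x=-22.285: |R|=0.97468 <1
  x=-18.061: |R|=0.93459 <1
  x=-15.812: |R|=0.90555 <1
  x=-13.018: |R|=0.85751 <1
  x=-26.527: |R|=1.00306 >1
  x=-26.318: |R|=1.00186 >1
Stable set (-26.0000, 0).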